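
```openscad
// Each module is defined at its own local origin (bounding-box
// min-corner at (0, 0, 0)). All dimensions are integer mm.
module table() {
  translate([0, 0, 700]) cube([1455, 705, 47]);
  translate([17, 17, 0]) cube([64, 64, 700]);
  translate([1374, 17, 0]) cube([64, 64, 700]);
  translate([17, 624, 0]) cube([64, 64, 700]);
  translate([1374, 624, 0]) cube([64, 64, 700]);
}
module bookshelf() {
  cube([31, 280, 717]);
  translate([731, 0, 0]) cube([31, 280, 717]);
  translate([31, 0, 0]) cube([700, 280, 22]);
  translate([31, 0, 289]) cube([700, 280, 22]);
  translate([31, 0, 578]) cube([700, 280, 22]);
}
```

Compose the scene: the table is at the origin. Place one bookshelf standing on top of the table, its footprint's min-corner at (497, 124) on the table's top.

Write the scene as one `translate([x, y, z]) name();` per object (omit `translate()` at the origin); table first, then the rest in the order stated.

table();
translate([497, 124, 747]) bookshelf();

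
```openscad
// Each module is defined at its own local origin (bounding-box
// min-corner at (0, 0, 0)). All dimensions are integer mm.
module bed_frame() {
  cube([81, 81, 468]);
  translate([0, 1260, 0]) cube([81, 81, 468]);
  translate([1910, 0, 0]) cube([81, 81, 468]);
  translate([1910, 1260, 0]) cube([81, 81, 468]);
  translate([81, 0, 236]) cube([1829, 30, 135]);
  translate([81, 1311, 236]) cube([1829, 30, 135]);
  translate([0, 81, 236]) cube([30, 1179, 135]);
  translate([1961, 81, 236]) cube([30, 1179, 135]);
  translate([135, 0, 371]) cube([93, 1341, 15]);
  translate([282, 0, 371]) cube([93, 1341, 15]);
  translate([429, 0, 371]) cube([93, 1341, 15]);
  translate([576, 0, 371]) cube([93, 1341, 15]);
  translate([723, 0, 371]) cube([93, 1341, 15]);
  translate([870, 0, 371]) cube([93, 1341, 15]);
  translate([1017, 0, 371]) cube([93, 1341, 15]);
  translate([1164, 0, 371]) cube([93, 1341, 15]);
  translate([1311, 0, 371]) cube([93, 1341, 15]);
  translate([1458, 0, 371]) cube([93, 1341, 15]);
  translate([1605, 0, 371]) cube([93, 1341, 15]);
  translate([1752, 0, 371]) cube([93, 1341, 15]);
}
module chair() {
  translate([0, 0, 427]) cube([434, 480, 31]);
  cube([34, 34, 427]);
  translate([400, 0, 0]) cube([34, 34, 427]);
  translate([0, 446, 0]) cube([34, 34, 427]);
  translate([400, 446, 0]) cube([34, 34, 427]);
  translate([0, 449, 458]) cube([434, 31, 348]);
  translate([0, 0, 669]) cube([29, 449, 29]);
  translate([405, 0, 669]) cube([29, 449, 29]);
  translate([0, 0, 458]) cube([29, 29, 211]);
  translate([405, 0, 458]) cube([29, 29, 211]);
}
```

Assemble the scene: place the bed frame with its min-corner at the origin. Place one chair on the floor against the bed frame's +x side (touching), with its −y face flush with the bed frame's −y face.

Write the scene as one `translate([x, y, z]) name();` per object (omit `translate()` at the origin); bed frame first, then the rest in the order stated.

bed_frame();
translate([1991, 0, 0]) chair();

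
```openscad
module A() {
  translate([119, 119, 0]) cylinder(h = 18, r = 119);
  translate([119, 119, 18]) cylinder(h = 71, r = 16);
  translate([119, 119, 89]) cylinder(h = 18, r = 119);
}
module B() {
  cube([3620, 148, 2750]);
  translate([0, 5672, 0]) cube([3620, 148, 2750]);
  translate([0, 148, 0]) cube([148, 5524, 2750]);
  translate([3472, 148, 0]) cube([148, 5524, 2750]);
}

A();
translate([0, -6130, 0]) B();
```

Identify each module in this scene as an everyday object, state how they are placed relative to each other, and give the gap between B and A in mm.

A is a spool. B is a house frame. The house frame is on the floor beside the spool on its −y side. The gap between the house frame and the spool is 310 mm.

The house frame's nearest face is 310 mm from the spool's −y face.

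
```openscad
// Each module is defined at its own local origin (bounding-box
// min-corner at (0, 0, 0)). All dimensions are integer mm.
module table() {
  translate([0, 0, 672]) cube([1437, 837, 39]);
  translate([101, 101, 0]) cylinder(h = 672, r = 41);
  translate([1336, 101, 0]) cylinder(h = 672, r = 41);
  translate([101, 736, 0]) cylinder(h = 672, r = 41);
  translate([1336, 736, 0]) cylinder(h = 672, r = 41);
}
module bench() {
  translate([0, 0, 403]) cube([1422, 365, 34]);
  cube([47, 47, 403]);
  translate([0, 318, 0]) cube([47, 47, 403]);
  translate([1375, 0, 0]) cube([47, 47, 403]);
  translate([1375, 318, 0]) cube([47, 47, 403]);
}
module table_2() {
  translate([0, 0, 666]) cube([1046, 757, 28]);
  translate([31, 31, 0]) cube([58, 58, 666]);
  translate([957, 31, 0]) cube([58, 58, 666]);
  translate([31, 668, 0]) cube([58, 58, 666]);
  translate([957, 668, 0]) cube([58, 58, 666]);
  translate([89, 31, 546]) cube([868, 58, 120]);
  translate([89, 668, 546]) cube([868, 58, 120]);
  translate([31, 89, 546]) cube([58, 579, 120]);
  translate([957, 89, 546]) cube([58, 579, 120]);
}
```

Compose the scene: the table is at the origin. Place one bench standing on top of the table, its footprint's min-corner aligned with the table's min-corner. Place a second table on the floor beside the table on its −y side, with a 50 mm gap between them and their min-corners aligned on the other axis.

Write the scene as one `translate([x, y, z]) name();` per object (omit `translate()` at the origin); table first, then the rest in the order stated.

table();
translate([0, 0, 711]) bench();
translate([0, -807, 0]) table_2();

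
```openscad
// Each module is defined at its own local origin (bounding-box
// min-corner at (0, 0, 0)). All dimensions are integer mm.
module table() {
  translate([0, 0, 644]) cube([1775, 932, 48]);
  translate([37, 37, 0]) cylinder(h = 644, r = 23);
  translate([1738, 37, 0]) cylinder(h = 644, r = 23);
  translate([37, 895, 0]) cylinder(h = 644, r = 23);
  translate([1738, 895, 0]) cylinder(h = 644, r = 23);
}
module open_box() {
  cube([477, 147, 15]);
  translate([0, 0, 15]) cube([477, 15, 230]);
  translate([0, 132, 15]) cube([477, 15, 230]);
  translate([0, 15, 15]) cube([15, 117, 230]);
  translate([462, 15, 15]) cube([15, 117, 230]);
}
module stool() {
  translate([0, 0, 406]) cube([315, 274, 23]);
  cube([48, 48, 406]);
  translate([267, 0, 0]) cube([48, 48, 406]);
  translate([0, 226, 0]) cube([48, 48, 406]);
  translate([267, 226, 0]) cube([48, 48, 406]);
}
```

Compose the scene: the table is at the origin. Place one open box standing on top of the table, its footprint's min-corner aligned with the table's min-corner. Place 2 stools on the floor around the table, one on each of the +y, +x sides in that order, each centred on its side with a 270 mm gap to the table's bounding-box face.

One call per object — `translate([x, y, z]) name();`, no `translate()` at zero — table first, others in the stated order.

table();
translate([0, 0, 692]) open_box();
translate([730, 1202, 0]) stool();
translate([2045, 329, 0]) stool();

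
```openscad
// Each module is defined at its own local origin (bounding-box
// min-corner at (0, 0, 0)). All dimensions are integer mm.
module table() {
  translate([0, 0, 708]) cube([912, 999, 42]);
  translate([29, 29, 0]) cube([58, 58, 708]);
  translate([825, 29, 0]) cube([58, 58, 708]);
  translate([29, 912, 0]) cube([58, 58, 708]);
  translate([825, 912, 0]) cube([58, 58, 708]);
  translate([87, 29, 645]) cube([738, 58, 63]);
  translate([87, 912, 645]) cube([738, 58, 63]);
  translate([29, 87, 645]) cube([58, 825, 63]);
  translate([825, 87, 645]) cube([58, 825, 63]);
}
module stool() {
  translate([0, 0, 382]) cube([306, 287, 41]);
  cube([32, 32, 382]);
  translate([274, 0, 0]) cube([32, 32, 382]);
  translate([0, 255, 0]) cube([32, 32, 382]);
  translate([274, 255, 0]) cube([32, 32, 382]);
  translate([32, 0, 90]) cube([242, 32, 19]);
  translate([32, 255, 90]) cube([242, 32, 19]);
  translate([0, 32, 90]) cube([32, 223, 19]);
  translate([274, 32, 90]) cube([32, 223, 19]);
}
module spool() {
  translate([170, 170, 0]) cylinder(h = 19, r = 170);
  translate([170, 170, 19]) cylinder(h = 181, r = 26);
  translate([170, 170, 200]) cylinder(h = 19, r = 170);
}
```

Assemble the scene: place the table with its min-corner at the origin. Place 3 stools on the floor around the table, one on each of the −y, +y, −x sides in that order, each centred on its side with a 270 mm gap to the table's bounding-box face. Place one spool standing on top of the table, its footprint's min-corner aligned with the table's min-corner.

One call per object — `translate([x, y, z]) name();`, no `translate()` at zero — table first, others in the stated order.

table();
translate([303, -557, 0]) stool();
translate([303, 1269, 0]) stool();
translate([-576, 356, 0]) stool();
translate([0, 0, 750]) spool();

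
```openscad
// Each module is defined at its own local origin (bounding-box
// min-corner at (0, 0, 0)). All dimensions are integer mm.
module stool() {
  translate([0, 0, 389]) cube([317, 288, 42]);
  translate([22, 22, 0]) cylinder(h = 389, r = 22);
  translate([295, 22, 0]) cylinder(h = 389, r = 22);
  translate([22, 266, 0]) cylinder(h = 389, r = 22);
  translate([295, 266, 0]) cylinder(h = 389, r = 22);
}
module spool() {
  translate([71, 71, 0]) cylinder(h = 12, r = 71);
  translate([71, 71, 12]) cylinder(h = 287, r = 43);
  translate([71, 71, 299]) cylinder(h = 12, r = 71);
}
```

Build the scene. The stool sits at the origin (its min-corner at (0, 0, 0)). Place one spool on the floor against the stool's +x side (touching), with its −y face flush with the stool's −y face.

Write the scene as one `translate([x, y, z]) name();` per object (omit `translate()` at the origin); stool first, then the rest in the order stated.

stool();
translate([317, 0, 0]) spool();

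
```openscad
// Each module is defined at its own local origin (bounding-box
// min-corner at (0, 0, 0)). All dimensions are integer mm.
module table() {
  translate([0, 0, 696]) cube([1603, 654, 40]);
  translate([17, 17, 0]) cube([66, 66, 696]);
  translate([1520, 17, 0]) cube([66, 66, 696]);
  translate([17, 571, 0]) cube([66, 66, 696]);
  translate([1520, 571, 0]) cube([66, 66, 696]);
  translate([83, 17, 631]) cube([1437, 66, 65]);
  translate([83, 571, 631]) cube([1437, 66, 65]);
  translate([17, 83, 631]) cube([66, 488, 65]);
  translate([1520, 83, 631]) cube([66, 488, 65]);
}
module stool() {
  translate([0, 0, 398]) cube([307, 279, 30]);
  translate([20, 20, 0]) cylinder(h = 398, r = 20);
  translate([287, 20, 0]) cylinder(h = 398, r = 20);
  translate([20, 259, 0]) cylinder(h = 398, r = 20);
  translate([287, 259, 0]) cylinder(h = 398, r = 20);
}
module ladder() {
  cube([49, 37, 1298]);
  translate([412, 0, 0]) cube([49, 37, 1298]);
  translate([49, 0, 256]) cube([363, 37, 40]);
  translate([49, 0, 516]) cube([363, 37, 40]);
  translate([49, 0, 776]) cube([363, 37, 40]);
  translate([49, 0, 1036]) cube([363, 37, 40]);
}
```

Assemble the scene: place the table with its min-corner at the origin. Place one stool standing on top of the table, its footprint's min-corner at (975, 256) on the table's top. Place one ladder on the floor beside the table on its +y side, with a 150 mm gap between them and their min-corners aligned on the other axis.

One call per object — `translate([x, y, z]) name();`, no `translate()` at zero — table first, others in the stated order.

table();
translate([975, 256, 736]) stool();
translate([0, 804, 0]) ladder();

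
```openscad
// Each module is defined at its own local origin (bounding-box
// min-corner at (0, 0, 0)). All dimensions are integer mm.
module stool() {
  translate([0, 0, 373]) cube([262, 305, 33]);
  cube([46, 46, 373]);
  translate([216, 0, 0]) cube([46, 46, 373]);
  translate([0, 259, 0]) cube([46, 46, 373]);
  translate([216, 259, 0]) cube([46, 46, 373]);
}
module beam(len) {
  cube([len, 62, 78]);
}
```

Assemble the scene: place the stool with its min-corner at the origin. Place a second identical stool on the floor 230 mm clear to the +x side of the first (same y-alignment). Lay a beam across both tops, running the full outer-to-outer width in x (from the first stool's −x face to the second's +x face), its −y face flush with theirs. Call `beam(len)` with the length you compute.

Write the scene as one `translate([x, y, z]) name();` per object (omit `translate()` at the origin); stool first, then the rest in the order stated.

stool();
translate([492, 0, 0]) stool();
translate([0, 0, 406]) beam(754);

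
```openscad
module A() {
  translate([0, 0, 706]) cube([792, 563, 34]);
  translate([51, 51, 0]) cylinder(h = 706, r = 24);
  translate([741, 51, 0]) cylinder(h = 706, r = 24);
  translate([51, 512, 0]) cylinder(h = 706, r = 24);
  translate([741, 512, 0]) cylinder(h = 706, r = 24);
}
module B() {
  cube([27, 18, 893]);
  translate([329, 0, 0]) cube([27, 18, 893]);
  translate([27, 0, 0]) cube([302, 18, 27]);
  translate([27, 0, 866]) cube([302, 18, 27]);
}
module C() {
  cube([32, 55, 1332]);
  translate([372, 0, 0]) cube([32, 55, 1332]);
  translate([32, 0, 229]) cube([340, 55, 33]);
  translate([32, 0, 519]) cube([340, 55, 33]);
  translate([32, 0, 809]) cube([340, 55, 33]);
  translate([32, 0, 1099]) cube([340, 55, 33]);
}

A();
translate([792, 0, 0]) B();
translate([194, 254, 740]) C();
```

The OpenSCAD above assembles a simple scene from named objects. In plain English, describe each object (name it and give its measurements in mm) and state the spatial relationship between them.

A is a table: top 792 mm (x) × 563 mm (y), 34 mm thick, upper face at z = 740 mm, on four round legs of 48 mm diameter, each leg's bounding box inset 27 mm from the nearest pair of top edges, running from z = 0 to the bottom of the top.

B is a rectangular picture frame lying in the x–z plane (depth along y). The opening is 302 mm wide (x) by 839 mm tall (z), surrounded by a border 27 mm wide on all four sides. The frame is 18 mm deep and is made of two full-height vertical stiles with two horizontal rails fitted between them.

C is a straight ladder. Two 32×55 mm vertical rails, 1332 mm tall, stand 404 mm apart (outside-to-outside) with their front faces coplanar on the −y side. 4 rungs, each 55 mm deep and 33 mm tall, span between the inner faces of the rails, front faces flush with the rails. The lowest rung's underside is at z = 229 mm and rungs are spaced 290 mm apart (underside to underside).

The picture frame is against the table's +x side, with their −y faces flush. The ladder is on top of the table, centred.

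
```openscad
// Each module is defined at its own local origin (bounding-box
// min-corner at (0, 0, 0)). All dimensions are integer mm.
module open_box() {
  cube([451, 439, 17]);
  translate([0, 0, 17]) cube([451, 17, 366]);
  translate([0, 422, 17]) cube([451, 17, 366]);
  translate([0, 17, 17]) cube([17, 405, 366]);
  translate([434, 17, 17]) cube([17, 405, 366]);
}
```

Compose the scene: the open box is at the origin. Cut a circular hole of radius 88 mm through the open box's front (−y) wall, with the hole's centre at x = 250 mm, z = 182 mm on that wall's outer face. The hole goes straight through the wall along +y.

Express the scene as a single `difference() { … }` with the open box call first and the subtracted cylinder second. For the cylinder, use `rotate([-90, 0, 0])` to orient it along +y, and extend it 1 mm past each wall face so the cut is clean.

difference() {
  open_box();
  translate([250, -1, 182]) rotate([-90, 0, 0]) cylinder(h = 19, r = 88);
}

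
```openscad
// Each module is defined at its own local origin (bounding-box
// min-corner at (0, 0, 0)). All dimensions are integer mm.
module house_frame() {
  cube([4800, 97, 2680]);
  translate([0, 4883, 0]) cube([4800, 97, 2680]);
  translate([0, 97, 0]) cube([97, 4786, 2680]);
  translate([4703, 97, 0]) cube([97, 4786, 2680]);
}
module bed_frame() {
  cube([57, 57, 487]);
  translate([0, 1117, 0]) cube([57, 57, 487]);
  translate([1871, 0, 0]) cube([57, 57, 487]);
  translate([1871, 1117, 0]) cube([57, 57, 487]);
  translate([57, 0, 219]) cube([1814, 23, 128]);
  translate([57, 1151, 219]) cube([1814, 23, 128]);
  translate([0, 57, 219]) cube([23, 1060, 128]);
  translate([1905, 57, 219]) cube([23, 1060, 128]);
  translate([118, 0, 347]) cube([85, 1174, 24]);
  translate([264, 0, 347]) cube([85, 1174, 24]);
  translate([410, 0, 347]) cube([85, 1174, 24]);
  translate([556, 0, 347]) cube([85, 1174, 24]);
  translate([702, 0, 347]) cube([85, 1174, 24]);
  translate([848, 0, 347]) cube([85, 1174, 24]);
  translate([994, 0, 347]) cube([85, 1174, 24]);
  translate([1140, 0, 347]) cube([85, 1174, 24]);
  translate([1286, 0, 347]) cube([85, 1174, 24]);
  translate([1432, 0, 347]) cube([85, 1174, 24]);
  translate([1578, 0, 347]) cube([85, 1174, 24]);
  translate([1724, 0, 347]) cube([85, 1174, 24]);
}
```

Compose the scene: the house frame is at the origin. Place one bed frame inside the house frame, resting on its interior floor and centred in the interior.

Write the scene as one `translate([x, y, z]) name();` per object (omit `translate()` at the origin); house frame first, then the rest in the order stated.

house_frame();
translate([1436, 1903, 0]) bed_frame();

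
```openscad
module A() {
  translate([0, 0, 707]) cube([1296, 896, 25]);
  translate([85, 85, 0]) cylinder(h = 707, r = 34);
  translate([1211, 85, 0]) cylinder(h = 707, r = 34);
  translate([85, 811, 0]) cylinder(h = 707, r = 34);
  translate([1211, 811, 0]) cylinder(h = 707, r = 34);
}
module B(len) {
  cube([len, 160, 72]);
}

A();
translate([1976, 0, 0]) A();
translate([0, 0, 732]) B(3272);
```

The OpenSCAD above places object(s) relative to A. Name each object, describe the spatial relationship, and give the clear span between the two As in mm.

A is a table. B is a beam. A beam spans the tops of two tables. The clear span between the two tables is 680 mm.

Second table starts at x = 1976; first ends at x = 1296; clear span = 1976 − 1296 = 680 mm.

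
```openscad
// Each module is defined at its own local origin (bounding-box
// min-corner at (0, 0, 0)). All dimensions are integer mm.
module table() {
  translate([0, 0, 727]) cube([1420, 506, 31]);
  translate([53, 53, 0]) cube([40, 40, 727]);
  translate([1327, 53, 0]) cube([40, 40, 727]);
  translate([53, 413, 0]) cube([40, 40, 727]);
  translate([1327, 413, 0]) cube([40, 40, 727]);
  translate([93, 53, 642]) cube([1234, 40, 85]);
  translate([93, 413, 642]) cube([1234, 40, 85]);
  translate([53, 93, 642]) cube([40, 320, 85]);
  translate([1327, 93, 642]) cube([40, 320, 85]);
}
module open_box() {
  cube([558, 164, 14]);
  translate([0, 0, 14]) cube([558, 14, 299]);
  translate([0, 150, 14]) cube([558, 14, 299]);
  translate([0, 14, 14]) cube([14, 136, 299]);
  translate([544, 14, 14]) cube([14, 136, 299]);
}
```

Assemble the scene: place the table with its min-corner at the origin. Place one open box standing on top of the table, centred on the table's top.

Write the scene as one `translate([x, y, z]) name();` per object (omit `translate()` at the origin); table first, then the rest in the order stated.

table();
translate([431, 171, 758]) open_box();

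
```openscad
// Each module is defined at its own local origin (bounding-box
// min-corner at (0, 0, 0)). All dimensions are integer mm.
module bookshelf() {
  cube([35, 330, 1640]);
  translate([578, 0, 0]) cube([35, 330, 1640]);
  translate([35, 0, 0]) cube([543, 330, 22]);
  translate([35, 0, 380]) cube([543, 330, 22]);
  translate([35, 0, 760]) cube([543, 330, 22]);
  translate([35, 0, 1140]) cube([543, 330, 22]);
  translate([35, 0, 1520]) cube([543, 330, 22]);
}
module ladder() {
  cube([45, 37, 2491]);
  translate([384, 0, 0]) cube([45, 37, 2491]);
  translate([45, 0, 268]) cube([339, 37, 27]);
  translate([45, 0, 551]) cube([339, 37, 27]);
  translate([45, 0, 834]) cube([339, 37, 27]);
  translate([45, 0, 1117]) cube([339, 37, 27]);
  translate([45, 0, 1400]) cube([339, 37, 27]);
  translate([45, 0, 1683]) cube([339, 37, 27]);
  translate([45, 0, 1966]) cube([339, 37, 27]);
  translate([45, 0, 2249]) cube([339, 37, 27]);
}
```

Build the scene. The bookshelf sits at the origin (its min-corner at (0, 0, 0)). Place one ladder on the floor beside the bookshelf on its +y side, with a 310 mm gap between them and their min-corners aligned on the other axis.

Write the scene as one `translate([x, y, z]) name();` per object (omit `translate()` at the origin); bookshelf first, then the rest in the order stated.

bookshelf();
translate([0, 640, 0]) ladder();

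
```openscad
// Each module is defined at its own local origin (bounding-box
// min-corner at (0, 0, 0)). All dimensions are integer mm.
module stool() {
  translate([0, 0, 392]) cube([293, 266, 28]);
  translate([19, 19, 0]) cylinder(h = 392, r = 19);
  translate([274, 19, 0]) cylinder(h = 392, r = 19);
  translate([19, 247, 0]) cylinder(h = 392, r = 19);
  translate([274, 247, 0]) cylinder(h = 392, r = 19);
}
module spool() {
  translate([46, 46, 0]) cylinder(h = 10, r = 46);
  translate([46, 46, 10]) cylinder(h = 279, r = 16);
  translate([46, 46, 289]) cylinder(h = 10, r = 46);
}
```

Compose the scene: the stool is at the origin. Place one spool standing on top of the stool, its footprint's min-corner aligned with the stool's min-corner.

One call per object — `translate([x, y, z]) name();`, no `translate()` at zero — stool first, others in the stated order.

stool();
translate([0, 0, 420]) spool();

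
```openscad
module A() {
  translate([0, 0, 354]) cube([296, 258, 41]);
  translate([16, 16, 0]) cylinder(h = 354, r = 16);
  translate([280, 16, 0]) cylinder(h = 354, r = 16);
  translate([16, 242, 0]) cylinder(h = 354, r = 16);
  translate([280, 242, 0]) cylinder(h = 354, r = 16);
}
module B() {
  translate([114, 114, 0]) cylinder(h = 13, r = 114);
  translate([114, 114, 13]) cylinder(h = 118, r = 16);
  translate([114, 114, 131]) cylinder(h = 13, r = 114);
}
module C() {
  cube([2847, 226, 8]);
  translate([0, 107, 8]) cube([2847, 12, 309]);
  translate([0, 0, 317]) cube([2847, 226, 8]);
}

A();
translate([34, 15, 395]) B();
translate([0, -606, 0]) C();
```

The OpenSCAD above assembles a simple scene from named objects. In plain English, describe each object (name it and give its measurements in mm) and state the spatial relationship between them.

A is a simple wooden stool: a rectangular seat 296 mm (x) by 258 mm (y), 41 mm thick, top face at z = 395 mm, on four round legs, each 32 mm in diameter. The legs rest on z = 0, each leg's axis is inset half a diameter from the nearest pair of seat edges (so the leg's bounding box is flush with the corner).

B is a spool: two coaxial disc flanges of radius 114 mm and thickness 13 mm, joined by a core cylinder of radius 16 mm and height 118 mm. The lower flange rests on z = 0 and the three cylinders share a vertical axis.

C is an I-beam lying along x, 2847 mm long. Overall section height 325 mm. Two flanges 226 mm wide (y) and 8 mm thick, one on the floor and one at the top; a web 12 mm thick runs between them, centred on the flange width.

The spool is on top of the stool, centred. The I-beam is on the floor beside the stool on its −y side.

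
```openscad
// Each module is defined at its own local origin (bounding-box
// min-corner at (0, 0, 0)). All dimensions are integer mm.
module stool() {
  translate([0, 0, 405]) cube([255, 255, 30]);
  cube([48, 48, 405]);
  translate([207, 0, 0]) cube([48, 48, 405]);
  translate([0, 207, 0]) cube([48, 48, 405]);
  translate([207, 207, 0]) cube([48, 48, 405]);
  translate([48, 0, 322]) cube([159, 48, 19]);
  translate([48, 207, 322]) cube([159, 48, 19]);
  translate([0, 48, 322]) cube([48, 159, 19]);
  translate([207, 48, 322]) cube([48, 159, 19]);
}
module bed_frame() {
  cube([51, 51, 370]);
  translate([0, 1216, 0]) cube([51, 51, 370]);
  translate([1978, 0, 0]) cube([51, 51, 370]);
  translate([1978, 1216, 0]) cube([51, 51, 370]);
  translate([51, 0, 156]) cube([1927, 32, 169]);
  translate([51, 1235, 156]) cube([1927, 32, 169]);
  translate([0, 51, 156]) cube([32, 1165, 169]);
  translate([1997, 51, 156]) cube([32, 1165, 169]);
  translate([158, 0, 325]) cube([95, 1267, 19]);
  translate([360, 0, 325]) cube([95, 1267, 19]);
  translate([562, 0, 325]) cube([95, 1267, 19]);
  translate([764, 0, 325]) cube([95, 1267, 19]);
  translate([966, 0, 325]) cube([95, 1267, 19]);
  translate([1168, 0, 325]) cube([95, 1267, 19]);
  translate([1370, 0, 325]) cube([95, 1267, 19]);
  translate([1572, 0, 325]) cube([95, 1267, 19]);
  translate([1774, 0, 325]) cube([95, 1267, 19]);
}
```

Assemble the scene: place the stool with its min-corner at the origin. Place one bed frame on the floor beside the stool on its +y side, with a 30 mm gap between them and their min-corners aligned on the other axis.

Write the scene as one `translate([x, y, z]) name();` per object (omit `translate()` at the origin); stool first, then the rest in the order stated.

stool();
translate([0, 285, 0]) bed_frame();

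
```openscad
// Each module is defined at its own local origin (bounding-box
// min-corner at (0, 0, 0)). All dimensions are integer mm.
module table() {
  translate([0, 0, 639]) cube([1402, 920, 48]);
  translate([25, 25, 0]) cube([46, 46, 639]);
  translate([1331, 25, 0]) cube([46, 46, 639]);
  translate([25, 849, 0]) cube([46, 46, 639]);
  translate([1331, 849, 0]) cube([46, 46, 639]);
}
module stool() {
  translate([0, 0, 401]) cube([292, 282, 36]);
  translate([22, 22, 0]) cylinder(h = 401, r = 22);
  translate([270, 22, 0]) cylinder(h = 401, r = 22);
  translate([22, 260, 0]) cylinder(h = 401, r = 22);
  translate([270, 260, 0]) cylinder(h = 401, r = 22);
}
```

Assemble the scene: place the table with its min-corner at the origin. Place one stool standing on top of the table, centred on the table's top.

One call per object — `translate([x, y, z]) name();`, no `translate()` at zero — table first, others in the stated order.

table();
translate([555, 319, 687]) stool();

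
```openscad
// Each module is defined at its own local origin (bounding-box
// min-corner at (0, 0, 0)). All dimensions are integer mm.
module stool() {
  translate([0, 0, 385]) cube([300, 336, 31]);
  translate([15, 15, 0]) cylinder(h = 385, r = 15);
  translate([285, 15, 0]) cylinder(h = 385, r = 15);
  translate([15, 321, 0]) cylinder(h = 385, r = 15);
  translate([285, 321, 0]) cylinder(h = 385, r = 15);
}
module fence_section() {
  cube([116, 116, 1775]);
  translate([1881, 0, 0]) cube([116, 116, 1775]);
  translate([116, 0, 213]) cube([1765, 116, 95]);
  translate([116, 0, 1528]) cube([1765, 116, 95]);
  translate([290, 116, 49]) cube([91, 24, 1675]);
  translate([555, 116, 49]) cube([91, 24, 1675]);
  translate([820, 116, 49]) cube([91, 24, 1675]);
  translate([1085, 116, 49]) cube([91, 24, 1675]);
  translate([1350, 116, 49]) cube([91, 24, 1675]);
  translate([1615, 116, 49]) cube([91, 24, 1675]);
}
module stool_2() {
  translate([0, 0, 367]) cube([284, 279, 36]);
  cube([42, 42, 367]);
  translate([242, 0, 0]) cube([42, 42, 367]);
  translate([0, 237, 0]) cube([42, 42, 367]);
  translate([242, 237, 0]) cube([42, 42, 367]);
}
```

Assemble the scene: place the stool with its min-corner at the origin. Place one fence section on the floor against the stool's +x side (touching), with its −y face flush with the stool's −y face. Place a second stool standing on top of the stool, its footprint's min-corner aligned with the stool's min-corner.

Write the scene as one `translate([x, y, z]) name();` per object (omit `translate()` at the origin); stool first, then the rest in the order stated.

stool();
translate([300, 0, 0]) fence_section();
translate([0, 0, 416]) stool_2();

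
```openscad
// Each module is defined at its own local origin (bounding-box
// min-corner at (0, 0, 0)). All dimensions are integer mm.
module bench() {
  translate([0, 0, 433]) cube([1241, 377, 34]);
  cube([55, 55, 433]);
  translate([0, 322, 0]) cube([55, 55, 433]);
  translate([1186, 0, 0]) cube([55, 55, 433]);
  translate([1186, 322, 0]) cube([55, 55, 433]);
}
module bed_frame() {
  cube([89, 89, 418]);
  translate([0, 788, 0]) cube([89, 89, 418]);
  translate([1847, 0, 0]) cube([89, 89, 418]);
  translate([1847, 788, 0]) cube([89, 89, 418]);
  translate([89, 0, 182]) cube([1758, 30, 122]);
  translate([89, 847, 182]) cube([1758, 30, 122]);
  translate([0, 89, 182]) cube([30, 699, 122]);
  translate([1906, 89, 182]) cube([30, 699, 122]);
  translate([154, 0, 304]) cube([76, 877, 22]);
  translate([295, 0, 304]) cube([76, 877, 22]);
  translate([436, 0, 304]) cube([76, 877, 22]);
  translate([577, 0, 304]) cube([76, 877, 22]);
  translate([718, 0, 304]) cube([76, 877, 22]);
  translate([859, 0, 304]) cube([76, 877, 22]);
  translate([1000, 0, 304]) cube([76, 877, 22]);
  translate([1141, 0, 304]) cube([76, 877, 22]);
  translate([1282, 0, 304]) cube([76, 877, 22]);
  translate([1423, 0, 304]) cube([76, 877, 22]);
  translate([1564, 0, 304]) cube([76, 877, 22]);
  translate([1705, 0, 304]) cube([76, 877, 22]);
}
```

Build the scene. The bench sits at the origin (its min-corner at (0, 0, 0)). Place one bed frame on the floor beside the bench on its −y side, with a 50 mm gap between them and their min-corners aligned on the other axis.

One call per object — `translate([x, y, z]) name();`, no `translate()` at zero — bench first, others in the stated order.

bench();
translate([0, -927, 0]) bed_frame();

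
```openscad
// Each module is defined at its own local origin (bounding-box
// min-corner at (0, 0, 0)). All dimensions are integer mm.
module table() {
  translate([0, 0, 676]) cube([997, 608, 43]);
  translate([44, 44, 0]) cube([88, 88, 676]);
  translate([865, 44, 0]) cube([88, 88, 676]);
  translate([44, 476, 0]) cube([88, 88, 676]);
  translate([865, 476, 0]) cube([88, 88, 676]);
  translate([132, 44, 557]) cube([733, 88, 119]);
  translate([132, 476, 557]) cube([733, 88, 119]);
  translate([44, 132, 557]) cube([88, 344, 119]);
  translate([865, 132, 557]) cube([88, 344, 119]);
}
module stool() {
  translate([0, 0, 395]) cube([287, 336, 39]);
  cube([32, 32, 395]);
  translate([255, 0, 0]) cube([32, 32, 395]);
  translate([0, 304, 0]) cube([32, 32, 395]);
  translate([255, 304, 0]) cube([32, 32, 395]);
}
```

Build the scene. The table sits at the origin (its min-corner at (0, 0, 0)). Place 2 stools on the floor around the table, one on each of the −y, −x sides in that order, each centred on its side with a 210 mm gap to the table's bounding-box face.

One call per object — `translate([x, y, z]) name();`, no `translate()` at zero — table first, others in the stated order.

table();
translate([355, -546, 0]) stool();
translate([-497, 136, 0]) stool();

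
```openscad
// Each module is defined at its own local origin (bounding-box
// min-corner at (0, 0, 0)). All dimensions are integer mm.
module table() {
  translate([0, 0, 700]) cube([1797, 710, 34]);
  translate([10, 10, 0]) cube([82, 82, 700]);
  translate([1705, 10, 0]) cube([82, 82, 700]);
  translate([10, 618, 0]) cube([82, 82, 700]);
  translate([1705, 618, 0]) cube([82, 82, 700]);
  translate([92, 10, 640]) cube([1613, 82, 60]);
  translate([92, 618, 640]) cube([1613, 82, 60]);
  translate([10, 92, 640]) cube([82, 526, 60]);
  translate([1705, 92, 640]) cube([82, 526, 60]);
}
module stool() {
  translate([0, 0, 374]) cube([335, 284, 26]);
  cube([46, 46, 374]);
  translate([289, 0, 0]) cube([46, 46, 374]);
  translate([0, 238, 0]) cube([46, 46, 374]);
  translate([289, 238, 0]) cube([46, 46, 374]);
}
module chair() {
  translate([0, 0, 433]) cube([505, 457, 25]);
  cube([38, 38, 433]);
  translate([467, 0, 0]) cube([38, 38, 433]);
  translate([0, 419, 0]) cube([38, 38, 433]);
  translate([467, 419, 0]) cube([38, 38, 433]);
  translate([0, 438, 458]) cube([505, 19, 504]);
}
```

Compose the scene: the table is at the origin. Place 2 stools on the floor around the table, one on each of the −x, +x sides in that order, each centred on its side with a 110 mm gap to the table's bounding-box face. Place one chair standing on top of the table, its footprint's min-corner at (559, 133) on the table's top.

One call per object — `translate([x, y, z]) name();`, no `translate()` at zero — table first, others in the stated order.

table();
translate([-445, 213, 0]) stool();
translate([1907, 213, 0]) stool();
translate([559, 133, 734]) chair();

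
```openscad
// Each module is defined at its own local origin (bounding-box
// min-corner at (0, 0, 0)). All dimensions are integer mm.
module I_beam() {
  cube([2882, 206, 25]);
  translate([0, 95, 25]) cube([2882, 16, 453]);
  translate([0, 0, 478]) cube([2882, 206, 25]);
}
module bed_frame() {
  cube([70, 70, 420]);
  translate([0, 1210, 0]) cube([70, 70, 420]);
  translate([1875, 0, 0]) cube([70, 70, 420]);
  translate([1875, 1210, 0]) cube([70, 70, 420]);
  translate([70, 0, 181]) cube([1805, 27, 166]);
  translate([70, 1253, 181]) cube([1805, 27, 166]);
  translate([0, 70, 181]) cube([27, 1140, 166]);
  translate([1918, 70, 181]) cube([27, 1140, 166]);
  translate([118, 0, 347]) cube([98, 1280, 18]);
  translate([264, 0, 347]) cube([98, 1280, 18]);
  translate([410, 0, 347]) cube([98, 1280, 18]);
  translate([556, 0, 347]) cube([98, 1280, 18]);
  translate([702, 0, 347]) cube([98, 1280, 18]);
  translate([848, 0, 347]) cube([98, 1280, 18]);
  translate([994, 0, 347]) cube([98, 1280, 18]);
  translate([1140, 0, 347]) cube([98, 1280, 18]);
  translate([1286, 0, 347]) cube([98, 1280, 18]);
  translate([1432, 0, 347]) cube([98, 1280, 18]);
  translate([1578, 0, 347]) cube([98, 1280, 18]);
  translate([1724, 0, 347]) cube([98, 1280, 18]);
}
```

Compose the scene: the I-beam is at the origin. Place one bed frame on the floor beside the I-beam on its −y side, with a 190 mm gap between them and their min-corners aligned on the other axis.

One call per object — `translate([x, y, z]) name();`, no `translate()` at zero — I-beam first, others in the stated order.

I_beam();
translate([0, -1470, 0]) bed_frame();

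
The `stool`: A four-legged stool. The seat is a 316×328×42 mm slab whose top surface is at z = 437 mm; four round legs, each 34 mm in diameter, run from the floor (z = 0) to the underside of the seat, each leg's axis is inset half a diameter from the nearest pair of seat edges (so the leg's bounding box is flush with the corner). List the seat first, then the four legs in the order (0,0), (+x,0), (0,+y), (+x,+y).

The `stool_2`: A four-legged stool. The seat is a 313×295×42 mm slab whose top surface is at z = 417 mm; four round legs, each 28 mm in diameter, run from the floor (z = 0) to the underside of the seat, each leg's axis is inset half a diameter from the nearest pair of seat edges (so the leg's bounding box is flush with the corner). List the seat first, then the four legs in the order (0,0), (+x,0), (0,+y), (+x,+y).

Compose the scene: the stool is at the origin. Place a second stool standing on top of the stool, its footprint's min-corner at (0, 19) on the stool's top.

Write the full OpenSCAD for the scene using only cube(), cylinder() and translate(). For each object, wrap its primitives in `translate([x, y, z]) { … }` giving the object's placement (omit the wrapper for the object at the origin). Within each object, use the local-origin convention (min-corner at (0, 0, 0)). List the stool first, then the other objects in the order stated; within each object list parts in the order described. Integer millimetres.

translate([0, 0, 395]) cube([316, 328, 42]);
translate([17, 17, 0]) cylinder(h = 395, r = 17);
translate([299, 17, 0]) cylinder(h = 395, r = 17);
translate([17, 311, 0]) cylinder(h = 395, r = 17);
translate([299, 311, 0]) cylinder(h = 395, r = 17);
translate([0, 19, 437]) {
  translate([0, 0, 375]) cube([313, 295, 42]);
  translate([14, 14, 0]) cylinder(h = 375, r = 14);
  translate([299, 14, 0]) cylinder(h = 375, r = 14);
  translate([14, 281, 0]) cylinder(h = 375, r = 14);
  translate([299, 281, 0]) cylinder(h = 375, r = 14);
}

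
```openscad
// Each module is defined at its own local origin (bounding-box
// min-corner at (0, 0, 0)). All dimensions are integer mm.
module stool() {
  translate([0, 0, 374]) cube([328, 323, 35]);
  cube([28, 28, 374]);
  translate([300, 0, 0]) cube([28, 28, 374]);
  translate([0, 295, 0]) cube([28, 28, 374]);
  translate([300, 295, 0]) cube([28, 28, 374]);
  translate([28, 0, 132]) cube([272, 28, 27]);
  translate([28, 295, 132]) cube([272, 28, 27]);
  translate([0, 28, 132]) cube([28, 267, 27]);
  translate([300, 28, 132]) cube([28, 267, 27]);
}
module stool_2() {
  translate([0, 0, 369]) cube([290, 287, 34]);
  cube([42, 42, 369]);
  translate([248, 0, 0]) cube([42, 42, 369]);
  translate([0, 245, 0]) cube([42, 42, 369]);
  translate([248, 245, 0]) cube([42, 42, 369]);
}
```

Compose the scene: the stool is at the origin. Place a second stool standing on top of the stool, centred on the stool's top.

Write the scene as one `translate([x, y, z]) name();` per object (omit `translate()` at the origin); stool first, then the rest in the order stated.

stool();
translate([19, 18, 409]) stool_2();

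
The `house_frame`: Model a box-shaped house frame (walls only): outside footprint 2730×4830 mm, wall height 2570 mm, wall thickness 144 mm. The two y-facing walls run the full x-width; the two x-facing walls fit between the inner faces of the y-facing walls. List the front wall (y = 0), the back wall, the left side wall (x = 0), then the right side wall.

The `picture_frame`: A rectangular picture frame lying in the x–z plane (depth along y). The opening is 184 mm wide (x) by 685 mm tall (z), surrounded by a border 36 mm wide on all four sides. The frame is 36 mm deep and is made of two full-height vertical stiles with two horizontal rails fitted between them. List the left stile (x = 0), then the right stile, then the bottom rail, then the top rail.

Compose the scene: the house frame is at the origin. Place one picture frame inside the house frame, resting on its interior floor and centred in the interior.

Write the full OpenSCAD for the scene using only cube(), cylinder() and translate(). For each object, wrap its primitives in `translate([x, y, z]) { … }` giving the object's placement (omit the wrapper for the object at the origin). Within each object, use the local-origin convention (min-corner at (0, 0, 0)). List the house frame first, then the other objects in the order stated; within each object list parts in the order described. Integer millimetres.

cube([2730, 144, 2570]);
translate([0, 4686, 0]) cube([2730, 144, 2570]);
translate([0, 144, 0]) cube([144, 4542, 2570]);
translate([2586, 144, 0]) cube([144, 4542, 2570]);
translate([1237, 2397, 0]) {
  cube([36, 36, 757]);
  translate([220, 0, 0]) cube([36, 36, 757]);
  translate([36, 0, 0]) cube([184, 36, 36]);
  translate([36, 0, 721]) cube([184, 36, 36]);
}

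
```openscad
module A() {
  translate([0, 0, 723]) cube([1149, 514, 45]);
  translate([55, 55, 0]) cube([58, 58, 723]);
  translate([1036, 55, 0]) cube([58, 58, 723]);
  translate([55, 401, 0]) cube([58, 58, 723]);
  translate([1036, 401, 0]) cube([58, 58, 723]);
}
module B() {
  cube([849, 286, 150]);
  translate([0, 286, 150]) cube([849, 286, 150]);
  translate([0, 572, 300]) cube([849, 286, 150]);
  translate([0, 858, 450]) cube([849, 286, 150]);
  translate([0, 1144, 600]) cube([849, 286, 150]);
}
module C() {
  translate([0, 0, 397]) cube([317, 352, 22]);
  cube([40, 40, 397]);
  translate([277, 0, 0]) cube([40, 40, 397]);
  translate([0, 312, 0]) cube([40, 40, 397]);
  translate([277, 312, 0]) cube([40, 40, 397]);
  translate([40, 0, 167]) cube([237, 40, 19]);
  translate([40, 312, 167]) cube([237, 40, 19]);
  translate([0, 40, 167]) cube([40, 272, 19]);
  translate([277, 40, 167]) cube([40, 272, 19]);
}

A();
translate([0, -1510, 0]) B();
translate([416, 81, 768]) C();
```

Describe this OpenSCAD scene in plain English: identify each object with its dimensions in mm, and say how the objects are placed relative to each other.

A is a rectangular dining table. The top is 1149×514×45 mm with its upper surface at z = 768 mm. It stands on four 58×58 mm square legs, each inset 55 mm from the nearest pair of top edges, running from the floor to the underside of the top.

B is a straight staircase of 5 solid steps. Each step is 849 mm wide (x), 286 mm deep (y, the going) and 150 mm tall (the rise). The first step rests on the floor; each subsequent step sits one going further in +y and one rise higher in +z, directly behind and above the previous step with no overlap.

C is a four-legged stool. The seat is 317×352 mm, 22 mm thick, top at z = 419 mm. It stands on four square legs, each 40×40 mm in cross-section, from z = 0 to the seat underside, each flush with a corner of the seat. Four stretchers, 40 mm wide and 19 mm tall, connect adjacent legs with their undersides at z = 167 mm, each running between the inner faces of the legs it joins and aligned with the legs' outer faces on the other axis.

The staircase is on the floor beside the table on its −y side. The stool is on top of the table, centred.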